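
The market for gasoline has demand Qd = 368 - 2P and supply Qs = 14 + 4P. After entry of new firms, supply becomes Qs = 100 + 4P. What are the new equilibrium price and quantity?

Original equilibrium: P* = 59, Q* = 250.
New equilibrium: 368 - 2P = 100 + 4P, so 268 = 6P and P' = 134/3; Q' = 368 − 2(134/3) = 836/3.

P' = 134/3, Q' = 836/3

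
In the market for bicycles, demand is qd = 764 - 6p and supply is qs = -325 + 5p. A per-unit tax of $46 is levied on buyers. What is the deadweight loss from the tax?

Deadweight loss = 31740/11

Pre-tax equilibrium: p* = 99, q* = 170.
Tax on buyers shifts demand to qd = 764 − 6(p + 46) = 488 - 6p.
488 - 6p = -325 + 5p gives seller price ps = 813/11; buyers pay pb = 813/11 + 46 = 1319/11.
New quantity: q = 764 − 6(1319/11) = 490/11.
DWL = ½ × 46 × (170 − 490/11) = 31740/11.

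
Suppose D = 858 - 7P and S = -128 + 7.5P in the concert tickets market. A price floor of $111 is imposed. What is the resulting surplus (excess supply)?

Surplus = 623.5

Equilibrium price would be P* = 68, so the floor at 111 binds.
At P = 111: D = 81, S = 704.5.
Surplus = 704.5 − 81 = 623.5.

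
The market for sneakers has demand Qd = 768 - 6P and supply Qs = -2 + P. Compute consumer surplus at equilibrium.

Equilibrium: 768 - 6P = -2 + P gives P* = 110, Q* = 108.
Demand choke price (Qd = 0): P = 128.
CS = ½(128 − 110)(108) = 972.

Consumer surplus = 972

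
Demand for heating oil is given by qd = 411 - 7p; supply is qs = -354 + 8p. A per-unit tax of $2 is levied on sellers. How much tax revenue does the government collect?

Pre-tax equilibrium: p* = 51, q* = 54.
Tax on sellers shifts supply to qs = -354 + 8(p − 2) = -370 + 8p.
411 - 7p = -370 + 8p gives buyer price pb = 781/15; sellers receive ps = 781/15 − 2 = 751/15.
New quantity: q = 411 − 7(781/15) = 698/15.
Revenue = 2 × 698/15 = 1396/15.

Tax revenue = 1396/15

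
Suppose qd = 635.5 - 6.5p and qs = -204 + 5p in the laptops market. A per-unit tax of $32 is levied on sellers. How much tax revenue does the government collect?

Pre-tax equilibrium: p* = 73, q* = 161.
Tax on sellers shifts supply to qs = -204 + 5(p − 32) = -364 + 5p.
635.5 - 6.5p = -364 + 5p gives buyer price pb = 1999/23; sellers receive ps = 1999/23 − 32 = 1263/23.
New quantity: q = 635.5 − 6.5(1999/23) = 1623/23.
Revenue = 32 × 1623/23 = 51936/23.

Tax revenue = 51936/23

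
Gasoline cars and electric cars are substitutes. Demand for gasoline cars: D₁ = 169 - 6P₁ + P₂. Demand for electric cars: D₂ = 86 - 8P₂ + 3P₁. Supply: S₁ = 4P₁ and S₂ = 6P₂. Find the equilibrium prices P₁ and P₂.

Market 1: 169 - 6P₁ + P₂ = 4P₁ → 10P₁ - P₂ = 169.
Market 2: 14P₂ - 3P₁ = 86.
Eliminating P₂: 14×(1) + 1×(2) gives 137P₁ = 2452, so P₁ = 2452/137.
Back-substitute into (2): P₂ = (86 + 3×2452/137) / 14 = 1367/137.

P₁ = 2452/137, P₂ = 1367/137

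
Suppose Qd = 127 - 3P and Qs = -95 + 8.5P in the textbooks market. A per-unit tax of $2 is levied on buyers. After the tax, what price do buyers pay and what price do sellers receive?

Pre-tax equilibrium: P* = 444/23, Q* = 1589/23.
Tax on buyers shifts demand to Qd = 127 − 3(P + 2) = 121 - 3P.
121 - 3P = -95 + 8.5P gives seller price Ps = 432/23; buyers pay Pb = 432/23 + 2 = 478/23.
New quantity: Q = 127 − 3(478/23) = 1487/23.

Buyers pay 478/23, sellers receive 432/23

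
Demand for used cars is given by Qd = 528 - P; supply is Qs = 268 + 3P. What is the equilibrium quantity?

Set Qd = Qs: 528 - P = 268 + 3P.
260 = 4P, so P* = 65.
Q* = 528 − 1(65) = 463.

Q* = 463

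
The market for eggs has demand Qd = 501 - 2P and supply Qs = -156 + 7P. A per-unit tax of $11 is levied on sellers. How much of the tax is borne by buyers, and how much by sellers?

Pre-tax equilibrium: P* = 73, Q* = 355.
Tax on sellers shifts supply to Qs = -156 + 7(P − 11) = -233 + 7P.
501 - 2P = -233 + 7P gives buyer price Pb = 734/9; sellers receive Ps = 734/9 − 11 = 635/9.
New quantity: Q = 501 − 2(734/9) = 3041/9.
Buyer burden = 734/9 − 73 = 77/9; seller burden = 73 − 635/9 = 22/9.

Buyers bear 77/9, sellers bear 22/9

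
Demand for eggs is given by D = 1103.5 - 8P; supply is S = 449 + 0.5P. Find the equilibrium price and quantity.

P* = 77, Q* = 487.5

Set D = S: 1103.5 - 8P = 449 + 0.5P.
654.5 = 8.5P, so P* = 77.
Q* = 1103.5 − 8(77) = 487.5.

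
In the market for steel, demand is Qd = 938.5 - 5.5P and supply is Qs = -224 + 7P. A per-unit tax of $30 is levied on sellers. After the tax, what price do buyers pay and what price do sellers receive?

Buyers pay $109.8, sellers receive $79.8

Pre-tax equilibrium: P* = 93, Q* = 427.
Tax on sellers shifts supply to Qs = -224 + 7(P − 30) = -434 + 7P.
938.5 - 5.5P = -434 + 7P gives buyer price Pb = 109.8; sellers receive Ps = 109.8 − 30 = 79.8.
New quantity: Q = 938.5 − 5.5(109.8) = 334.6.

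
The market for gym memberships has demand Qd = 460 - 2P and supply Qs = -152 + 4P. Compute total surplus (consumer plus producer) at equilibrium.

Equilibrium: 460 - 2P = -152 + 4P gives P* = 102, Q* = 256.
Demand choke price: P = 230; supply starts at P = 38.
CS = ½(230 − 102)(256) = 16384; PS = ½(102 − 38)(256) = 8192.

Total surplus = 24576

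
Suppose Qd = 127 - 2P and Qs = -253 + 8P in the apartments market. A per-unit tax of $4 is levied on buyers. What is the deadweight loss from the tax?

Deadweight loss = 12.8

Pre-tax equilibrium: P* = 38, Q* = 51.
Tax on buyers shifts demand to Qd = 127 − 2(P + 4) = 119 - 2P.
119 - 2P = -253 + 8P gives seller price Ps = 37.2; buyers pay Pb = 37.2 + 4 = 41.2.
New quantity: Q = 127 − 2(41.2) = 44.6.
DWL = ½ × 4 × (51 − 44.6) = 12.8.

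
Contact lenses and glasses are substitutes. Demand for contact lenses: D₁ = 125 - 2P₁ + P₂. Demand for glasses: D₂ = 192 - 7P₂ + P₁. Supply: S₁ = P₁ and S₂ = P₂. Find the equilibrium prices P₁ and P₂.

P₁ = 1192/23, P₂ = 701/23

Market 1: 125 - 2P₁ + P₂ = P₁ → 3P₁ - P₂ = 125.
Market 2: 8P₂ - P₁ = 192.
Eliminating P₂: 8×(1) + 1×(2) gives 23P₁ = 1192, so P₁ = 1192/23.
Back-substitute into (2): P₂ = (192 + 1×1192/23) / 8 = 701/23.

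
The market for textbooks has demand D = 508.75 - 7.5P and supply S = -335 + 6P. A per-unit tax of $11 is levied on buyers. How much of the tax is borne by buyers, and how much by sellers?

Pre-tax equilibrium: P* = 62.5, Q* = 40.
Tax on buyers shifts demand to D = 508.75 − 7.5(P + 11) = 426.25 - 7.5P.
426.25 - 7.5P = -335 + 6P gives seller price Ps = 1015/18; buyers pay Pb = 1015/18 + 11 = 1213/18.
New quantity: Q = 508.75 − 7.5(1213/18) = 10/3.
Buyer burden = 1213/18 − 62.5 = 44/9; seller burden = 62.5 − 1015/18 = 55/9.

Buyers bear 44/9, sellers bear 55/9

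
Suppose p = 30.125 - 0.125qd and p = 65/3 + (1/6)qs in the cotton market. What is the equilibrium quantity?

Set the two price expressions equal: 30.125 - 0.125q = 65/3 + (1/6)q.
203/24 = (7/24)q, so q* = 29.
p* = 30.125 − (0.125)(29) = 26.5.

q* = 29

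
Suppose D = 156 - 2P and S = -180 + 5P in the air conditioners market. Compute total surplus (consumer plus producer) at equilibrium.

Equilibrium: 156 - 2P = -180 + 5P gives P* = 48, Q* = 60.
Demand choke price: P = 78; supply starts at P = 36.
CS = ½(78 − 48)(60) = 900; PS = ½(48 − 36)(60) = 360.

Total surplus = 1260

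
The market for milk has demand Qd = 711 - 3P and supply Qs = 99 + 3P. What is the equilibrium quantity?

Q* = 405

Set Qd = Qs: 711 - 3P = 99 + 3P.
612 = 6P, so P* = 102.
Q* = 711 − 3(102) = 405.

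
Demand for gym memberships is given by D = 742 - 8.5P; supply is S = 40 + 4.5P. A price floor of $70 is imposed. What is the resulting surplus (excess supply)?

Surplus = 208

Equilibrium price would be P* = 54, so the floor at 70 binds.
At P = 70: D = 147, S = 355.
Surplus = 355 − 147 = 208.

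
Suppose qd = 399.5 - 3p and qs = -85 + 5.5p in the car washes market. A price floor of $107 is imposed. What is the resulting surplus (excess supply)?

Equilibrium price would be p* = 57, so the floor at 107 binds.
At p = 107: qd = 78.5, qs = 503.5.
Surplus = 503.5 − 78.5 = 425.

Surplus = 425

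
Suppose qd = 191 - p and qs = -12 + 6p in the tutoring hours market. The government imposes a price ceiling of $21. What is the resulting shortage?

Equilibrium price would be p* = 29, so the ceiling at 21 binds.
At p = 21: qd = 191 − 1(21) = 170, qs = -12 + 6(21) = 114.
Shortage = 170 − 114 = 56.

Shortage = 56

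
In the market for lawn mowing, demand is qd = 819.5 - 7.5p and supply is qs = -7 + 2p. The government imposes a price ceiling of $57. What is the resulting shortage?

Equilibrium price would be p* = 87, so the ceiling at 57 binds.
At p = 57: qd = 819.5 − 7.5(57) = 392, qs = -7 + 2(57) = 107.
Shortage = 392 − 107 = 285.

Shortage = 285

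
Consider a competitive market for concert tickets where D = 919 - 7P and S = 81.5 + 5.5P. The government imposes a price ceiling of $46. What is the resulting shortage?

Equilibrium price would be P* = 67, so the ceiling at 46 binds.
At P = 46: D = 919 − 7(46) = 597, S = 81.5 + 5.5(46) = 334.5.
Shortage = 597 − 334.5 = 262.5.

Shortage = 262.5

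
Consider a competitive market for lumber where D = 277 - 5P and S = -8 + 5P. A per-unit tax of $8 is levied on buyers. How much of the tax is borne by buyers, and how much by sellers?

Pre-tax equilibrium: P* = 28.5, Q* = 134.5.
Tax on buyers shifts demand to D = 277 − 5(P + 8) = 237 - 5P.
237 - 5P = -8 + 5P gives seller price Ps = 24.5; buyers pay Pb = 24.5 + 8 = 32.5.
New quantity: Q = 277 − 5(32.5) = 114.5.
Buyer burden = 32.5 − 28.5 = 4; seller burden = 28.5 − 24.5 = 4.

Buyers bear $4, sellers bear $4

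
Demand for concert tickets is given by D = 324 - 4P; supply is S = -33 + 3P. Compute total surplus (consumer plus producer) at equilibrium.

Total surplus = 4200

Equilibrium: 324 - 4P = -33 + 3P gives P* = 51, Q* = 120.
Demand choke price: P = 81; supply starts at P = 11.
CS = ½(81 − 51)(120) = 1800; PS = ½(51 − 11)(120) = 2400.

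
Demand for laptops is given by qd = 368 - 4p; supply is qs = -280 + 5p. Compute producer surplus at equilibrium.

Producer surplus = 640

Equilibrium: 368 - 4p = -280 + 5p gives p* = 72, q* = 80.
Supply starts at p = 56 (where qs = 0).
PS = ½(72 − 56)(80) = 640.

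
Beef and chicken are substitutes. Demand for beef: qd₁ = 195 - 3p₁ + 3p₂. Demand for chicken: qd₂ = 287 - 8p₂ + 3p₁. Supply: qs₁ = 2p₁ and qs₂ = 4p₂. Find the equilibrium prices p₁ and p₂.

p₁ = 1067/17, p₂ = 2020/51

Market 1: 195 - 3p₁ + 3p₂ = 2p₁ → 5p₁ - 3p₂ = 195.
Market 2: 12p₂ - 3p₁ = 287.
Eliminating p₂: 12×(1) + 3×(2) gives 51p₁ = 3201, so p₁ = 1067/17.
Back-substitute into (2): p₂ = (287 + 3×1067/17) / 12 = 2020/51.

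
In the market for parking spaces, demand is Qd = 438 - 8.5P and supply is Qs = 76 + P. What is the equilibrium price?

Set Qd = Qs: 438 - 8.5P = 76 + P.
362 = 9.5P, so P* = 724/19.
Q* = 438 − 8.5(724/19) = 2168/19.

P* = 724/19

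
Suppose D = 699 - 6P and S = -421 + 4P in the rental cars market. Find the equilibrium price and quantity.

P* = 112, Q* = 27

Set D = S: 699 - 6P = -421 + 4P.
1120 = 10P, so P* = 112.
Q* = 699 − 6(112) = 27.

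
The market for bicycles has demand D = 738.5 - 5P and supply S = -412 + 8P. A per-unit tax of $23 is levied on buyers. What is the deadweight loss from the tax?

Deadweight loss = 10580/13

Pre-tax equilibrium: P* = 88.5, Q* = 296.
Tax on buyers shifts demand to D = 738.5 − 5(P + 23) = 623.5 - 5P.
623.5 - 5P = -412 + 8P gives seller price Ps = 2071/26; buyers pay Pb = 2071/26 + 23 = 2669/26.
New quantity: Q = 738.5 − 5(2669/26) = 2928/13.
DWL = ½ × 23 × (296 − 2928/13) = 10580/13.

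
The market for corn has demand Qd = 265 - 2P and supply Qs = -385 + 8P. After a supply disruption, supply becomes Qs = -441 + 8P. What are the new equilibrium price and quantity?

Original equilibrium: P* = 65, Q* = 135.
New equilibrium: 265 - 2P = -441 + 8P, so 706 = 10P and P' = 70.6; Q' = 265 − 2(70.6) = 123.8.

P' = 70.6, Q' = 123.8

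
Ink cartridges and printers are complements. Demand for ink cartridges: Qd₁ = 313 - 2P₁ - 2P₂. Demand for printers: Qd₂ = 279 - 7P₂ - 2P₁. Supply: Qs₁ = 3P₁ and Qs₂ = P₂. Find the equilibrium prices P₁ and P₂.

P₁ = 973/18, P₂ = 769/36

Market 1: 313 - 2P₁ - 2P₂ = 3P₁ → 5P₁ + 2P₂ = 313.
Market 2: 8P₂ + 2P₁ = 279.
Eliminating P₂: 8×(1) − 2×(2) gives 36P₁ = 1946, so P₁ = 973/18.
Back-substitute into (2): P₂ = (279 − 2×973/18) / 8 = 769/36.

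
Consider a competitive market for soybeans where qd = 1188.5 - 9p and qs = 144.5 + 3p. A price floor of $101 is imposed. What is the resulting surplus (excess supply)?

Equilibrium price would be p* = 87, so the floor at 101 binds.
At p = 101: qd = 279.5, qs = 447.5.
Surplus = 447.5 − 279.5 = 168.

Surplus = 168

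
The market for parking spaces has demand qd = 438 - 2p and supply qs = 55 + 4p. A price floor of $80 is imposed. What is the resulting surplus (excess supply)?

Equilibrium price would be p* = 383/6, so the floor at 80 binds.
At p = 80: qd = 278, qs = 375.
Surplus = 375 − 278 = 97.

Surplus = 97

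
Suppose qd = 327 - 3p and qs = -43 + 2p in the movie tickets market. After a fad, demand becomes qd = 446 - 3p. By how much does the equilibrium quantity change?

Original equilibrium: p* = 74, q* = 105.
New equilibrium: 446 - 3p = -43 + 2p, so 489 = 5p and p' = 97.8; q' = 446 − 3(97.8) = 152.6.
Change in quantity: 152.6 − 105 = 47.6.

Δq = 47.6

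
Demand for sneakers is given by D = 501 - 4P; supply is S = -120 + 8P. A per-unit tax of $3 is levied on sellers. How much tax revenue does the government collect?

Tax revenue = 858

Pre-tax equilibrium: P* = 51.75, Q* = 294.
Tax on sellers shifts supply to S = -120 + 8(P − 3) = -144 + 8P.
501 - 4P = -144 + 8P gives buyer price Pb = 53.75; sellers receive Ps = 53.75 − 3 = 50.75.
New quantity: Q = 501 − 4(53.75) = 286.
Revenue = 3 × 286 = 858.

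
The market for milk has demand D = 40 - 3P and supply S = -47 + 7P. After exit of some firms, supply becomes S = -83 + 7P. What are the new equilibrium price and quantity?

Original equilibrium: P* = 8.7, Q* = 13.9.
New equilibrium: 40 - 3P = -83 + 7P, so 123 = 10P and P' = 12.3; Q' = 40 − 3(12.3) = 3.1.

P' = 12.3, Q' = 3.1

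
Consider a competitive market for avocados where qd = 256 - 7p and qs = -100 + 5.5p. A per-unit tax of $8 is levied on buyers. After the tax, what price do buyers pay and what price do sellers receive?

Buyers pay $32, sellers receive $24

Pre-tax equilibrium: p* = 28.48, q* = 56.64.
Tax on buyers shifts demand to qd = 256 − 7(p + 8) = 200 - 7p.
200 - 7p = -100 + 5.5p gives seller price ps = 24; buyers pay pb = 24 + 8 = 32.
New quantity: q = 256 − 7(32) = 32.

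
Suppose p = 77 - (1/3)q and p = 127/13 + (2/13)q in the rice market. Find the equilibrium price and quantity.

Set the two price expressions equal: 77 - (1/3)q = 127/13 + (2/13)q.
874/13 = (19/39)q, so q* = 138.
p* = 77 − (1/3)(138) = 31.

p* = 31, q* = 138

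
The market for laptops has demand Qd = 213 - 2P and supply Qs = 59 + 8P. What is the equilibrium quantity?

Set Qd = Qs: 213 - 2P = 59 + 8P.
154 = 10P, so P* = 15.4.
Q* = 213 − 2(15.4) = 182.2.

Q* = 182.2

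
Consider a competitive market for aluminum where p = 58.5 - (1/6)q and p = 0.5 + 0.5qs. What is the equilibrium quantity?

q* = 87

Set the two price expressions equal: 58.5 - (1/6)q = 0.5 + 0.5q.
58 = (2/3)q, so q* = 87.
p* = 58.5 − (1/6)(87) = 44.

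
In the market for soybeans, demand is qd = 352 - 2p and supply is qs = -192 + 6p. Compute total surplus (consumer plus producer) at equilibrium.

Equilibrium: 352 - 2p = -192 + 6p gives p* = 68, q* = 216.
Demand choke price: p = 176; supply starts at p = 32.
CS = ½(176 − 68)(216) = 11664; PS = ½(68 − 32)(216) = 3888.

Total surplus = 15552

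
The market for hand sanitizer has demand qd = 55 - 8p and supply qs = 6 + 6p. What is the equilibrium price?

p* = 3.5

Set qd = qs: 55 - 8p = 6 + 6p.
49 = 14p, so p* = 3.5.
q* = 55 − 8(3.5) = 27.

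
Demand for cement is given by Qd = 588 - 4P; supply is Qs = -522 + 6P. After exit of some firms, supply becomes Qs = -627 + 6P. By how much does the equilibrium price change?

ΔP = 10.5

Original equilibrium: P* = 111, Q* = 144.
New equilibrium: 588 - 4P = -627 + 6P, so 1215 = 10P and P' = 121.5; Q' = 588 − 4(121.5) = 102.
Change in price: 121.5 − 111 = 10.5.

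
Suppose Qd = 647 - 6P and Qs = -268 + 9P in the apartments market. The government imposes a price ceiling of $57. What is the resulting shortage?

Shortage = 60

Equilibrium price would be P* = 61, so the ceiling at 57 binds.
At P = 57: Qd = 647 − 6(57) = 305, Qs = -268 + 9(57) = 245.
Shortage = 305 − 245 = 60.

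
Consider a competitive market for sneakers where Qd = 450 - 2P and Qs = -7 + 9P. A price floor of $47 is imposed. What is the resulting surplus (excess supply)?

Surplus = 60

Equilibrium price would be P* = 457/11, so the floor at 47 binds.
At P = 47: Qd = 356, Qs = 416.
Surplus = 416 − 356 = 60.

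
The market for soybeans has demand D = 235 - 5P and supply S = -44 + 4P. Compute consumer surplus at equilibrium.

Equilibrium: 235 - 5P = -44 + 4P gives P* = 31, Q* = 80.
Demand choke price (D = 0): P = 47.
CS = ½(47 − 31)(80) = 640.

Consumer surplus = 640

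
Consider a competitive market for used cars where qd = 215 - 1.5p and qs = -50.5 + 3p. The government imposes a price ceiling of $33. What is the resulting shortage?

Shortage = 117

Equilibrium price would be p* = 59, so the ceiling at 33 binds.
At p = 33: qd = 215 − 1.5(33) = 165.5, qs = -50.5 + 3(33) = 48.5.
Shortage = 165.5 − 48.5 = 117.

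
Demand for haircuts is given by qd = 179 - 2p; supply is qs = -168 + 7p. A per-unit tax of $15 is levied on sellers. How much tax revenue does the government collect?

Tax revenue = 3535/3

Pre-tax equilibrium: p* = 347/9, q* = 917/9.
Tax on sellers shifts supply to qs = -168 + 7(p − 15) = -273 + 7p.
179 - 2p = -273 + 7p gives buyer price pb = 452/9; sellers receive ps = 452/9 − 15 = 317/9.
New quantity: q = 179 − 2(452/9) = 707/9.
Revenue = 15 × 707/9 = 3535/3.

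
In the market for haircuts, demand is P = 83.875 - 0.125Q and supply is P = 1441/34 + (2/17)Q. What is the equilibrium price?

Set the two price expressions equal: 83.875 - 0.125Q = 1441/34 + (2/17)Q.
5643/136 = (33/136)Q, so Q* = 171.
P* = 83.875 − (0.125)(171) = 62.5.

P* = 62.5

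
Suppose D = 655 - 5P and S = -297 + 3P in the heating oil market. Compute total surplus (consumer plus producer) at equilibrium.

Equilibrium: 655 - 5P = -297 + 3P gives P* = 119, Q* = 60.
Demand choke price: P = 131; supply starts at P = 99.
CS = ½(131 − 119)(60) = 360; PS = ½(119 − 99)(60) = 600.

Total surplus = 960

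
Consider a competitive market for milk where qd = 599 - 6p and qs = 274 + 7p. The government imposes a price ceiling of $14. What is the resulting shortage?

Shortage = 143

Equilibrium price would be p* = 25, so the ceiling at 14 binds.
At p = 14: qd = 599 − 6(14) = 515, qs = 274 + 7(14) = 372.
Shortage = 515 − 372 = 143.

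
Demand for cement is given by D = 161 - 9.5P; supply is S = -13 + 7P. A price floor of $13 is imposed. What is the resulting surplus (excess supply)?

Equilibrium price would be P* = 116/11, so the floor at 13 binds.
At P = 13: D = 37.5, S = 78.
Surplus = 78 − 37.5 = 40.5.

Surplus = 40.5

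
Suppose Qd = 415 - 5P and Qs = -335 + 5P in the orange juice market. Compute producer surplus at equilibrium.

Equilibrium: 415 - 5P = -335 + 5P gives P* = 75, Q* = 40.
Supply starts at P = 67 (where Qs = 0).
PS = ½(75 − 67)(40) = 160.

Producer surplus = 160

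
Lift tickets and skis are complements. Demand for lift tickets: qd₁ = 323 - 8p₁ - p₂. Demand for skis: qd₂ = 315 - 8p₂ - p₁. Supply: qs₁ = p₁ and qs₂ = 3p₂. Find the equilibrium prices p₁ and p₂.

p₁ = 1619/49, p₂ = 1256/49

Market 1: 323 - 8p₁ - p₂ = p₁ → 9p₁ + p₂ = 323.
Market 2: 11p₂ + p₁ = 315.
Eliminating p₂: 11×(1) − 1×(2) gives 98p₁ = 3238, so p₁ = 1619/49.
Back-substitute into (2): p₂ = (315 − 1×1619/49) / 11 = 1256/49.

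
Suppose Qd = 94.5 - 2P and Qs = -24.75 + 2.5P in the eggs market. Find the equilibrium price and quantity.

P* = 26.5, Q* = 41.5

Set Qd = Qs: 94.5 - 2P = -24.75 + 2.5P.
119.25 = 4.5P, so P* = 26.5.
Q* = 94.5 − 2(26.5) = 41.5.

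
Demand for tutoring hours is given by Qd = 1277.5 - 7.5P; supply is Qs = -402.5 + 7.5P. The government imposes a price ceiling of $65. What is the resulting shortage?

Equilibrium price would be P* = 112, so the ceiling at 65 binds.
At P = 65: Qd = 1277.5 − 7.5(65) = 790, Qs = -402.5 + 7.5(65) = 85.
Shortage = 790 − 85 = 705.

Shortage = 705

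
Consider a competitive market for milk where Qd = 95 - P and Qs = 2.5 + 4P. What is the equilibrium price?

Set Qd = Qs: 95 - P = 2.5 + 4P.
92.5 = 5P, so P* = 18.5.
Q* = 95 − 1(18.5) = 76.5.

P* = 18.5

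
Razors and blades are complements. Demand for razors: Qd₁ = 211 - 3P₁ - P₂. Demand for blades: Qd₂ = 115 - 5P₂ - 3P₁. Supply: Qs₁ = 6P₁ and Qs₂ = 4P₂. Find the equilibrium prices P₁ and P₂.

Market 1: 211 - 3P₁ - P₂ = 6P₁ → 9P₁ + P₂ = 211.
Market 2: 9P₂ + 3P₁ = 115.
Eliminating P₂: 9×(1) − 1×(2) gives 78P₁ = 1784, so P₁ = 892/39.
Back-substitute into (2): P₂ = (115 − 3×892/39) / 9 = 67/13.

P₁ = 892/39, P₂ = 67/13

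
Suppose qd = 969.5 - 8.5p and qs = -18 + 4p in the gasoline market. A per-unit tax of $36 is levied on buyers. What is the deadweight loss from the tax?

Pre-tax equilibrium: p* = 79, q* = 298.
Tax on buyers shifts demand to qd = 969.5 − 8.5(p + 36) = 663.5 - 8.5p.
663.5 - 8.5p = -18 + 4p gives seller price ps = 54.52; buyers pay pb = 54.52 + 36 = 90.52.
New quantity: q = 969.5 − 8.5(90.52) = 200.08.
DWL = ½ × 36 × (298 − 200.08) = 1762.56.

Deadweight loss = 1762.56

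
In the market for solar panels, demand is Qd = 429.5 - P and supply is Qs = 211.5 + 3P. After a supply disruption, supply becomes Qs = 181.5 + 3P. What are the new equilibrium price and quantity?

Original equilibrium: P* = 54.5, Q* = 375.
New equilibrium: 429.5 - P = 181.5 + 3P, so 248 = 4P and P' = 62; Q' = 429.5 − 1(62) = 367.5.

P' = 62, Q' = 367.5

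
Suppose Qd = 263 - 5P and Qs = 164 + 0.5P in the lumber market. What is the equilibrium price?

P* = 18

Set Qd = Qs: 263 - 5P = 164 + 0.5P.
99 = 5.5P, so P* = 18.
Q* = 263 − 5(18) = 173.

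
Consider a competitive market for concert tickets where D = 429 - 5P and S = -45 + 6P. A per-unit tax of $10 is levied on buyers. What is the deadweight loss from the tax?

Pre-tax equilibrium: P* = 474/11, Q* = 2349/11.
Tax on buyers shifts demand to D = 429 − 5(P + 10) = 379 - 5P.
379 - 5P = -45 + 6P gives seller price Ps = 424/11; buyers pay Pb = 424/11 + 10 = 534/11.
New quantity: Q = 429 − 5(534/11) = 2049/11.
DWL = ½ × 10 × (2349/11 − 2049/11) = 1500/11.

Deadweight loss = 1500/11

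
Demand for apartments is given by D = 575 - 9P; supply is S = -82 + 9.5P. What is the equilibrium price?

Set D = S: 575 - 9P = -82 + 9.5P.
657 = 18.5P, so P* = 1314/37.
Q* = 575 − 9(1314/37) = 9449/37.

P* = 1314/37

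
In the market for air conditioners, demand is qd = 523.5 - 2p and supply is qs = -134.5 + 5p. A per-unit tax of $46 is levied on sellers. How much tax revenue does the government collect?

Pre-tax equilibrium: p* = 94, q* = 335.5.
Tax on sellers shifts supply to qs = -134.5 + 5(p − 46) = -364.5 + 5p.
523.5 - 2p = -364.5 + 5p gives buyer price pb = 888/7; sellers receive ps = 888/7 − 46 = 566/7.
New quantity: q = 523.5 − 2(888/7) = 3777/14.
Revenue = 46 × 3777/14 = 86871/7.

Tax revenue = 86871/7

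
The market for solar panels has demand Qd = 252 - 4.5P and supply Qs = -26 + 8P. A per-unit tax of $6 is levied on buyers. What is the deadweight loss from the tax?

Deadweight loss = 51.84

Pre-tax equilibrium: P* = 22.24, Q* = 151.92.
Tax on buyers shifts demand to Qd = 252 − 4.5(P + 6) = 225 - 4.5P.
225 - 4.5P = -26 + 8P gives seller price Ps = 20.08; buyers pay Pb = 20.08 + 6 = 26.08.
New quantity: Q = 252 − 4.5(26.08) = 134.64.
DWL = ½ × 6 × (151.92 − 134.64) = 51.84.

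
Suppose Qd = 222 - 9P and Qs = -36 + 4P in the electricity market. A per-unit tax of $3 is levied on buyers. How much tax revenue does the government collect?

Pre-tax equilibrium: P* = 258/13, Q* = 564/13.
Tax on buyers shifts demand to Qd = 222 − 9(P + 3) = 195 - 9P.
195 - 9P = -36 + 4P gives seller price Ps = 231/13; buyers pay Pb = 231/13 + 3 = 270/13.
New quantity: Q = 222 − 9(270/13) = 456/13.
Revenue = 3 × 456/13 = 1368/13.

Tax revenue = 1368/13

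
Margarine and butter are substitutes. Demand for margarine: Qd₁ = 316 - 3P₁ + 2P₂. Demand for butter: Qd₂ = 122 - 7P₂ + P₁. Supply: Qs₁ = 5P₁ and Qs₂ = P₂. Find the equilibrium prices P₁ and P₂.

P₁ = 1386/31, P₂ = 646/31

Market 1: 316 - 3P₁ + 2P₂ = 5P₁ → 8P₁ - 2P₂ = 316.
Market 2: 8P₂ - P₁ = 122.
Eliminating P₂: 8×(1) + 2×(2) gives 62P₁ = 2772, so P₁ = 1386/31.
Back-substitute into (2): P₂ = (122 + 1×1386/31) / 8 = 646/31.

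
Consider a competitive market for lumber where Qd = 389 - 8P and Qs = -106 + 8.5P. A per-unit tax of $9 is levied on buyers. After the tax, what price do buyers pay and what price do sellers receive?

Buyers pay 381/11, sellers receive 282/11

Pre-tax equilibrium: P* = 30, Q* = 149.
Tax on buyers shifts demand to Qd = 389 − 8(P + 9) = 317 - 8P.
317 - 8P = -106 + 8.5P gives seller price Ps = 282/11; buyers pay Pb = 282/11 + 9 = 381/11.
New quantity: Q = 389 − 8(381/11) = 1231/11.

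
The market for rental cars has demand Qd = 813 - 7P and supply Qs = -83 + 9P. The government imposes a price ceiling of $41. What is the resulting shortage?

Equilibrium price would be P* = 56, so the ceiling at 41 binds.
At P = 41: Qd = 813 − 7(41) = 526, Qs = -83 + 9(41) = 286.
Shortage = 526 − 286 = 240.

Shortage = 240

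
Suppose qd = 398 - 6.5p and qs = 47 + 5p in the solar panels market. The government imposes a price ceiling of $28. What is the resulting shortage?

Equilibrium price would be p* = 702/23, so the ceiling at 28 binds.
At p = 28: qd = 398 − 6.5(28) = 216, qs = 47 + 5(28) = 187.
Shortage = 216 − 187 = 29.

Shortage = 29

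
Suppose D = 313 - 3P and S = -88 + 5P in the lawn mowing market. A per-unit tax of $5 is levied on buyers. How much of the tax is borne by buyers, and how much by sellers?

Pre-tax equilibrium: P* = 50.125, Q* = 162.625.
Tax on buyers shifts demand to D = 313 − 3(P + 5) = 298 - 3P.
298 - 3P = -88 + 5P gives seller price Ps = 48.25; buyers pay Pb = 48.25 + 5 = 53.25.
New quantity: Q = 313 − 3(53.25) = 153.25.
Buyer burden = 53.25 − 50.125 = 3.125; seller burden = 50.125 − 48.25 = 1.875.

Buyers bear $3.125, sellers bear $1.875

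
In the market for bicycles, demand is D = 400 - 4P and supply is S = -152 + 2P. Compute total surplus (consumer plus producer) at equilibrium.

Total surplus = 384

Equilibrium: 400 - 4P = -152 + 2P gives P* = 92, Q* = 32.
Demand choke price: P = 100; supply starts at P = 76.
CS = ½(100 − 92)(32) = 128; PS = ½(92 − 76)(32) = 256.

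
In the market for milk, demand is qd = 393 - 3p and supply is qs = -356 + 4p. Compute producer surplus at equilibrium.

Producer surplus = 648

Equilibrium: 393 - 3p = -356 + 4p gives p* = 107, q* = 72.
Supply starts at p = 89 (where qs = 0).
PS = ½(107 − 89)(72) = 648.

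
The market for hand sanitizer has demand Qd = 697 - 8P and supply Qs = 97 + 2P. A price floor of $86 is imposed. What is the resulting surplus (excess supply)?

Equilibrium price would be P* = 60, so the floor at 86 binds.
At P = 86: Qd = 9, Qs = 269.
Surplus = 269 − 9 = 260.

Surplus = 260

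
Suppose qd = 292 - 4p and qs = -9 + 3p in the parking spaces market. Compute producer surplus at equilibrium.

Producer surplus = 2400

Equilibrium: 292 - 4p = -9 + 3p gives p* = 43, q* = 120.
Supply starts at p = 3 (where qs = 0).
PS = ½(43 − 3)(120) = 2400.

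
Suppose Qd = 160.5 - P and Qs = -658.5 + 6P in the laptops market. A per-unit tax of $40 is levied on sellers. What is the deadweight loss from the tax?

Deadweight loss = 4800/7

Pre-tax equilibrium: P* = 117, Q* = 43.5.
Tax on sellers shifts supply to Qs = -658.5 + 6(P − 40) = -898.5 + 6P.
160.5 - P = -898.5 + 6P gives buyer price Pb = 1059/7; sellers receive Ps = 1059/7 − 40 = 779/7.
New quantity: Q = 160.5 − 1(1059/7) = 129/14.
DWL = ½ × 40 × (43.5 − 129/14) = 4800/7.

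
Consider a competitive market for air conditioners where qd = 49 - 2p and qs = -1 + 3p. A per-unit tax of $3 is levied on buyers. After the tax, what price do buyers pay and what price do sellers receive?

Pre-tax equilibrium: p* = 10, q* = 29.
Tax on buyers shifts demand to qd = 49 − 2(p + 3) = 43 - 2p.
43 - 2p = -1 + 3p gives seller price ps = 8.8; buyers pay pb = 8.8 + 3 = 11.8.
New quantity: q = 49 − 2(11.8) = 25.4.

Buyers pay $11.8, sellers receive $8.8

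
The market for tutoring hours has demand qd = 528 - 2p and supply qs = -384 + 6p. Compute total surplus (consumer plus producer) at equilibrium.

Total surplus = 30000

Equilibrium: 528 - 2p = -384 + 6p gives p* = 114, q* = 300.
Demand choke price: p = 264; supply starts at p = 64.
CS = ½(264 − 114)(300) = 22500; PS = ½(114 − 64)(300) = 7500.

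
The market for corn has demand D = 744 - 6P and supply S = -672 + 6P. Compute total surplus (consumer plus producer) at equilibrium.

Equilibrium: 744 - 6P = -672 + 6P gives P* = 118, Q* = 36.
Demand choke price: P = 124; supply starts at P = 112.
CS = ½(124 − 118)(36) = 108; PS = ½(118 − 112)(36) = 108.

Total surplus = 216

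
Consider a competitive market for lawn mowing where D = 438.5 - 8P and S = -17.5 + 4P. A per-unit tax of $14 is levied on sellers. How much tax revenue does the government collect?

Tax revenue = 4081/3

Pre-tax equilibrium: P* = 38, Q* = 134.5.
Tax on sellers shifts supply to S = -17.5 + 4(P − 14) = -73.5 + 4P.
438.5 - 8P = -73.5 + 4P gives buyer price Pb = 128/3; sellers receive Ps = 128/3 − 14 = 86/3.
New quantity: Q = 438.5 − 8(128/3) = 583/6.
Revenue = 14 × 583/6 = 4081/3.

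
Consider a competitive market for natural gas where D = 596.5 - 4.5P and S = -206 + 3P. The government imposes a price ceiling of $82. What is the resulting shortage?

Equilibrium price would be P* = 107, so the ceiling at 82 binds.
At P = 82: D = 596.5 − 4.5(82) = 227.5, S = -206 + 3(82) = 40.
Shortage = 227.5 − 40 = 187.5.

Shortage = 187.5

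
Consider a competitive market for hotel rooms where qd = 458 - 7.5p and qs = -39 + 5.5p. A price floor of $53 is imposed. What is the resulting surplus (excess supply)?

Equilibrium price would be p* = 497/13, so the floor at 53 binds.
At p = 53: qd = 60.5, qs = 252.5.
Surplus = 252.5 − 60.5 = 192.

Surplus = 192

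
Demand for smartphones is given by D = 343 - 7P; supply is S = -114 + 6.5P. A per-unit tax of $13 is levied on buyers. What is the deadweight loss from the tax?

Deadweight loss = 15379/54

Pre-tax equilibrium: P* = 914/27, Q* = 2863/27.
Tax on buyers shifts demand to D = 343 − 7(P + 13) = 252 - 7P.
252 - 7P = -114 + 6.5P gives seller price Ps = 244/9; buyers pay Pb = 244/9 + 13 = 361/9.
New quantity: Q = 343 − 7(361/9) = 560/9.
DWL = ½ × 13 × (2863/27 − 560/9) = 15379/54.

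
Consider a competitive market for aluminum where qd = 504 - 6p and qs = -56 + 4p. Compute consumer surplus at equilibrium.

Consumer surplus = 2352

Equilibrium: 504 - 6p = -56 + 4p gives p* = 56, q* = 168.
Demand choke price (qd = 0): p = 84.
CS = ½(84 − 56)(168) = 2352.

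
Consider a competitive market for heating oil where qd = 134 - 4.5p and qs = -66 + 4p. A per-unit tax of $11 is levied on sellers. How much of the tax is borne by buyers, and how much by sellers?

Buyers bear 88/17, sellers bear 99/17

Pre-tax equilibrium: p* = 400/17, q* = 478/17.
Tax on sellers shifts supply to qs = -66 + 4(p − 11) = -110 + 4p.
134 - 4.5p = -110 + 4p gives buyer price pb = 488/17; sellers receive ps = 488/17 − 11 = 301/17.
New quantity: q = 134 − 4.5(488/17) = 82/17.
Buyer burden = 488/17 − 400/17 = 88/17; seller burden = 400/17 − 301/17 = 99/17.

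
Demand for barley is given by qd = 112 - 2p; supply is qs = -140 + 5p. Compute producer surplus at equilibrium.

Producer surplus = 160

Equilibrium: 112 - 2p = -140 + 5p gives p* = 36, q* = 40.
Supply starts at p = 28 (where qs = 0).
PS = ½(36 − 28)(40) = 160.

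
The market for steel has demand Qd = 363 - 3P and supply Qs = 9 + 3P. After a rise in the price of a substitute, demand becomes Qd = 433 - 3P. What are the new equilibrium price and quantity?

P' = 212/3, Q' = 221

Original equilibrium: P* = 59, Q* = 186.
New equilibrium: 433 - 3P = 9 + 3P, so 424 = 6P and P' = 212/3; Q' = 433 − 3(212/3) = 221.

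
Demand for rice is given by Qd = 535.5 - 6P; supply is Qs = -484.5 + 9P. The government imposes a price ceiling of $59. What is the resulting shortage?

Equilibrium price would be P* = 68, so the ceiling at 59 binds.
At P = 59: Qd = 535.5 − 6(59) = 181.5, Qs = -484.5 + 9(59) = 46.5.
Shortage = 181.5 − 46.5 = 135.

Shortage = 135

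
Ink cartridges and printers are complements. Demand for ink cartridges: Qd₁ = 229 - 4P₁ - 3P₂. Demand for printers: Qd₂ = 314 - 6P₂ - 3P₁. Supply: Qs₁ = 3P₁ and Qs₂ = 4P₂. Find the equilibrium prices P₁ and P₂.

Market 1: 229 - 4P₁ - 3P₂ = 3P₁ → 7P₁ + 3P₂ = 229.
Market 2: 10P₂ + 3P₁ = 314.
Eliminating P₂: 10×(1) − 3×(2) gives 61P₁ = 1348, so P₁ = 1348/61.
Back-substitute into (2): P₂ = (314 − 3×1348/61) / 10 = 1511/61.

P₁ = 1348/61, P₂ = 1511/61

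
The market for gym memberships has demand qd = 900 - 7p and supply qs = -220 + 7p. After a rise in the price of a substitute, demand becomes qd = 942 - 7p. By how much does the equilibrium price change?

Δp = 3

Original equilibrium: p* = 80, q* = 340.
New equilibrium: 942 - 7p = -220 + 7p, so 1162 = 14p and p' = 83; q' = 942 − 7(83) = 361.
Change in price: 83 − 80 = 3.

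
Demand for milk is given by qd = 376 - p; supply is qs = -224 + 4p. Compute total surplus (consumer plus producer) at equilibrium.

Equilibrium: 376 - p = -224 + 4p gives p* = 120, q* = 256.
Demand choke price: p = 376; supply starts at p = 56.
CS = ½(376 − 120)(256) = 32768; PS = ½(120 − 56)(256) = 8192.

Total surplus = 40960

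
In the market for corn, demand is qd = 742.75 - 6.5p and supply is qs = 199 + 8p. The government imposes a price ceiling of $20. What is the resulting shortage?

Shortage = 253.75

Equilibrium price would be p* = 37.5, so the ceiling at 20 binds.
At p = 20: qd = 742.75 − 6.5(20) = 612.75, qs = 199 + 8(20) = 359.
Shortage = 612.75 − 359 = 253.75.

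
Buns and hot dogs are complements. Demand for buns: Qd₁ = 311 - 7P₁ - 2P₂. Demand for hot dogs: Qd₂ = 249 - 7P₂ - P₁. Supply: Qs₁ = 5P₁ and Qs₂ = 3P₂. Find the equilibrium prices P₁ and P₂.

Market 1: 311 - 7P₁ - 2P₂ = 5P₁ → 12P₁ + 2P₂ = 311.
Market 2: 10P₂ + P₁ = 249.
Eliminating P₂: 10×(1) − 2×(2) gives 118P₁ = 2612, so P₁ = 1306/59.
Back-substitute into (2): P₂ = (249 − 1×1306/59) / 10 = 2677/118.

P₁ = 1306/59, P₂ = 2677/118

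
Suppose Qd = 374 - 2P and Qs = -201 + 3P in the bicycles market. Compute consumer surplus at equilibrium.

Consumer surplus = 5184

Equilibrium: 374 - 2P = -201 + 3P gives P* = 115, Q* = 144.
Demand choke price (Qd = 0): P = 187.
CS = ½(187 − 115)(144) = 5184.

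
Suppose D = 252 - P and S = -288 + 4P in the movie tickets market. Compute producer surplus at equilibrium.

Producer surplus = 2592

Equilibrium: 252 - P = -288 + 4P gives P* = 108, Q* = 144.
Supply starts at P = 72 (where S = 0).
PS = ½(108 − 72)(144) = 2592.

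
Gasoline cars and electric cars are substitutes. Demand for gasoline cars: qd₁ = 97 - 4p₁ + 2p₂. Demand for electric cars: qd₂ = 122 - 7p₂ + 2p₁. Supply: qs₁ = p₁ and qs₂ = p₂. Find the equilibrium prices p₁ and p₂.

Market 1: 97 - 4p₁ + 2p₂ = p₁ → 5p₁ - 2p₂ = 97.
Market 2: 8p₂ - 2p₁ = 122.
Eliminating p₂: 8×(1) + 2×(2) gives 36p₁ = 1020, so p₁ = 85/3.
Back-substitute into (2): p₂ = (122 + 2×85/3) / 8 = 67/3.

p₁ = 85/3, p₂ = 67/3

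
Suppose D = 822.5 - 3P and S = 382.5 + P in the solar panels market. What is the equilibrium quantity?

Q* = 492.5

Set D = S: 822.5 - 3P = 382.5 + P.
440 = 4P, so P* = 110.
Q* = 822.5 − 3(110) = 492.5.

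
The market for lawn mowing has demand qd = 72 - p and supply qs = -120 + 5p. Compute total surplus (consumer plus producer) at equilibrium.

Equilibrium: 72 - p = -120 + 5p gives p* = 32, q* = 40.
Demand choke price: p = 72; supply starts at p = 24.
CS = ½(72 − 32)(40) = 800; PS = ½(32 − 24)(40) = 160.

Total surplus = 960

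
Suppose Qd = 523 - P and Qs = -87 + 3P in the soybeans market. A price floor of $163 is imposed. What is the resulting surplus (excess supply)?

Equilibrium price would be P* = 152.5, so the floor at 163 binds.
At P = 163: Qd = 360, Qs = 402.
Surplus = 402 − 360 = 42.

Surplus = 42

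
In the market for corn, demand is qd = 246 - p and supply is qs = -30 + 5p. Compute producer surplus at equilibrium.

Producer surplus = 4000

Equilibrium: 246 - p = -30 + 5p gives p* = 46, q* = 200.
Supply starts at p = 6 (where qs = 0).
PS = ½(46 − 6)(200) = 4000.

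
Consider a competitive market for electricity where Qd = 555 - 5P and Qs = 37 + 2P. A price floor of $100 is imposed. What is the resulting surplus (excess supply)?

Equilibrium price would be P* = 74, so the floor at 100 binds.
At P = 100: Qd = 55, Qs = 237.
Surplus = 237 − 55 = 182.

Surplus = 182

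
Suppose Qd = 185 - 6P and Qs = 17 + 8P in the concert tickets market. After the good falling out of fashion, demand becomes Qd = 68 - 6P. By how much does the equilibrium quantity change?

ΔQ = -468/7

Original equilibrium: P* = 12, Q* = 113.
New equilibrium: 68 - 6P = 17 + 8P, so 51 = 14P and P' = 51/14; Q' = 68 − 6(51/14) = 323/7.
Change in quantity: 323/7 − 113 = -468/7.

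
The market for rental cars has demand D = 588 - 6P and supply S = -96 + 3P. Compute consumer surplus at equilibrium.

Equilibrium: 588 - 6P = -96 + 3P gives P* = 76, Q* = 132.
Demand choke price (D = 0): P = 98.
CS = ½(98 − 76)(132) = 1452.

Consumer surplus = 1452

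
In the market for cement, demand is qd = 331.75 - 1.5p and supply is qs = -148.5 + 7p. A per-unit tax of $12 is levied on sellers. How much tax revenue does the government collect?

Tax revenue = 47364/17

Pre-tax equilibrium: p* = 56.5, q* = 247.
Tax on sellers shifts supply to qs = -148.5 + 7(p − 12) = -232.5 + 7p.
331.75 - 1.5p = -232.5 + 7p gives buyer price pb = 2257/34; sellers receive ps = 2257/34 − 12 = 1849/34.
New quantity: q = 331.75 − 1.5(2257/34) = 3947/17.
Revenue = 12 × 3947/17 = 47364/17.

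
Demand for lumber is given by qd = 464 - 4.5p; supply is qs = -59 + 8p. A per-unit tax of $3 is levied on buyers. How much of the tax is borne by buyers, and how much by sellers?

Buyers bear $1.92, sellers bear $1.08

Pre-tax equilibrium: p* = 41.84, q* = 275.72.
Tax on buyers shifts demand to qd = 464 − 4.5(p + 3) = 450.5 - 4.5p.
450.5 - 4.5p = -59 + 8p gives seller price ps = 40.76; buyers pay pb = 40.76 + 3 = 43.76.
New quantity: q = 464 − 4.5(43.76) = 267.08.
Buyer burden = 43.76 − 41.84 = 1.92; seller burden = 41.84 − 40.76 = 1.08.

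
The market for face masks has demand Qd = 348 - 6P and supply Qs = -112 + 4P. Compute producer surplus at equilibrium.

Producer surplus = 648

Equilibrium: 348 - 6P = -112 + 4P gives P* = 46, Q* = 72.
Supply starts at P = 28 (where Qs = 0).
PS = ½(46 − 28)(72) = 648.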